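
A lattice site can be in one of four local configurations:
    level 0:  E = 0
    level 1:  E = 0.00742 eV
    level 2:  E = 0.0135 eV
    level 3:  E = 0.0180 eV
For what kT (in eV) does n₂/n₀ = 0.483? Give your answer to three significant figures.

0.0186 eV

n₂/n₀ = exp[−(E₂−E₀)/kT] = 0.483.
⇒ (E₂−E₀)/kT = ln(1/0.483) = ln(2.0704) = 0.72774.
kT = 0.0135 eV / 0.72774 = 0.0186 eV.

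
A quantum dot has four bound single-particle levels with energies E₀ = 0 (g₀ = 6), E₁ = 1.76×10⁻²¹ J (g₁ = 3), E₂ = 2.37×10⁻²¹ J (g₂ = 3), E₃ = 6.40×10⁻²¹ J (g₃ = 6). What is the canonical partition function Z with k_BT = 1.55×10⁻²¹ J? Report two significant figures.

Z = 7.7

Eᵢ/kT = 0, 1.135, 1.529, 4.129.
Z = Σ gᵢe^(−Eᵢ/kT) = 6·e^(−0) + 3·e^(−1.135) + 3·e^(−1.529) + 6·e^(−4.129) = 6.000 + 0.9643 + 0.6503 + 0.09659 = 7.711.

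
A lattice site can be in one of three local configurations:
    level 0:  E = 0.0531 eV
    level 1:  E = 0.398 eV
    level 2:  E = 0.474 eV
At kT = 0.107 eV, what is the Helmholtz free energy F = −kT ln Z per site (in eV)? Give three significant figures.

Eᵢ/kT = 0.49626, 3.7196, 4.4299.
Z = Σ e^(−Eᵢ/kT) = e^(−0.49626) + e^(−3.7196) + e^(−4.4299) = 0.60880 + 0.024244 + 0.011916 = 0.64496.
F = −kT ln Z = −0.107 × ln(0.64496) = −0.107 × -0.43857 = 0.0469 eV.

0.0469 eV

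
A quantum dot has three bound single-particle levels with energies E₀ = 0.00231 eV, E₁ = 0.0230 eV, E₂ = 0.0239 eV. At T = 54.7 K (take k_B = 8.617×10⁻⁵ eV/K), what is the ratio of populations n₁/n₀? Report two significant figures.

0.012

k_BT = 8.617×10⁻⁵ × 54.7 K = 0.004713 eV.
n₁/n₀ = exp[−(E₁−E₀)/kT] = exp(−(0.02069 eV)/(0.004713 eV)) = exp(-4.390) = 0.012.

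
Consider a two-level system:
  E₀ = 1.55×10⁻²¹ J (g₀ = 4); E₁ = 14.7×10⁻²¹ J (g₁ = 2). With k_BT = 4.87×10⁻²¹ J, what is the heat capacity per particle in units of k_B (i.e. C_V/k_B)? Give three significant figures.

Eᵢ/kT = 0.31828, 3.0185.
Z = Σ gᵢe^(−Eᵢ/kT) = 4·e^(−0.31828) + 2·e^(−3.0185) = 2.9096 + 0.097749 = 3.0073.
⟨E⟩ = 1.9775, ⟨E²⟩ = 9.3482.
C_V/k_B = (⟨E²⟩ − ⟨E⟩²)/(kT)² = (9.3482 − 3.9105)/23.717 = 0.229.

0.229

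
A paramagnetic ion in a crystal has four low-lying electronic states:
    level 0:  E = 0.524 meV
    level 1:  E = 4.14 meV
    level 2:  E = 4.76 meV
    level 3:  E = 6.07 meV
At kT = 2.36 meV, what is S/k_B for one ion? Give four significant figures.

0.9680

Eᵢ/kT = 0.222034, 1.75424, 2.01695, 2.57203.
Z = Σ e^(−Eᵢ/kT) = e^(−0.222034) + e^(−1.75424) + e^(−2.01695) + e^(−2.57203) = 0.800888 + 0.173039 + 0.133061 + 0.0763803 = 1.18337.
⟨E⟩ = Σ EᵢPᵢ = 1.88702 meV.
S/k_B = ln Z + ⟨E⟩/kT = ln(1.18337) + 1.88702/2.36 = 0.168366 + 0.799585 = 0.9680.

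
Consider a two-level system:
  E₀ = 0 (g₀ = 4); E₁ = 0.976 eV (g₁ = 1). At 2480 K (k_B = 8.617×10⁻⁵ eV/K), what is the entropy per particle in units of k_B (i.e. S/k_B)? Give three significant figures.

k_BT = 8.617×10⁻⁵ × 2480 K = 0.21370 eV.
Eᵢ/kT = 0, 4.5672.
Z = Σ gᵢe^(−Eᵢ/kT) = 4·e^(−0) + 1·e^(−4.5672) = 4.0000 + 0.010387 = 4.0104.
⟨E⟩ = Σ EᵢPᵢ = 0.0025279 eV.
S/k_B = ln Z + ⟨E⟩/kT = ln(4.0104) + 0.0025279/0.21370 = 1.3889 + 0.011829 = 1.40.

1.40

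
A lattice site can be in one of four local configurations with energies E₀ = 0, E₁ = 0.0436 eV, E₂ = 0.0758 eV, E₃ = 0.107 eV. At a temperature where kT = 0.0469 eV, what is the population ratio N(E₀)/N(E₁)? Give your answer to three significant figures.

n₀/n₁ = exp[−(E₀−E₁)/kT] = exp(−(-0.0436 eV)/(0.0469 eV)) = exp(0.92964) = 2.53.

2.53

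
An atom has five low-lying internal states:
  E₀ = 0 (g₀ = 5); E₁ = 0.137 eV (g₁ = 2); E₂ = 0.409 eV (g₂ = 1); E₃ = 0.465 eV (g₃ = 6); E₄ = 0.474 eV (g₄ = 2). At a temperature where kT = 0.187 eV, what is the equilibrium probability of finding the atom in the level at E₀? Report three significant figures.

0.743

Eᵢ/kT = 0, 0.73262, 2.1872, 2.4866, 2.5348.
Z = Σ gᵢe^(−Eᵢ/kT) = 5·e^(−0) + 2·e^(−0.73262) + 1·e^(−2.1872) + 6·e^(−2.4866) + 2·e^(−2.5348) = 5.0000 + 0.96130 + 0.11223 + 0.49915 + 0.15856 = 6.7312.
P₀ = g₀ e^(−E₀/kT) / Z = 5.0000/6.7312 = 0.743.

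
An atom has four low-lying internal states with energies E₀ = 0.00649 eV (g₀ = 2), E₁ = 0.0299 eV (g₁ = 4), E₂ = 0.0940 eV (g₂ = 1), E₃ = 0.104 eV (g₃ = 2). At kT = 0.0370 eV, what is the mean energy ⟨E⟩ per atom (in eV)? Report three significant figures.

0.0230 eV

Eᵢ/kT = 0.17541, 0.80811, 2.5405, 2.8108.
Z = Σ gᵢe^(−Eᵢ/kT) = 2·e^(−0.17541) + 4·e^(−0.80811) + 1·e^(−2.5405) + 2·e^(−2.8108) = 1.6782 + 1.7828 + 0.078827 + 0.12031 = 3.6601.
⟨E⟩ = Σ Eᵢ gᵢe^(−Eᵢ/kT) / Z = (0.00649·1.6782 + 0.0299·1.7828 + 0.0940·0.078827 + 0.104·0.12031) / 3.6601 = 0.0230 eV.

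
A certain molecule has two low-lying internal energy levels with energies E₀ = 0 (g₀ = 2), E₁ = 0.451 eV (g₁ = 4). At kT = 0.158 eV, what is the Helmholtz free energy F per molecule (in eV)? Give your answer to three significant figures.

Eᵢ/kT = 0, 2.8544.
Z = Σ gᵢe^(−Eᵢ/kT) = 2·e^(−0) + 4·e^(−2.8544) = 2.0000 + 0.23036 = 2.2304.
F = −kT ln Z = −0.158 × ln(2.2304) = −0.158 × 0.80218 = -0.127 eV.

-0.127 eV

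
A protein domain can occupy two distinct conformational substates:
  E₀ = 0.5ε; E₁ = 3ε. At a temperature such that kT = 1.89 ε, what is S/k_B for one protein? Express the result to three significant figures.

Eᵢ/kT = 0.26455, 1.5873.
Z = Σ e^(−Eᵢ/kT) = e^(−0.26455) + e^(−1.5873) = 0.76755 + 0.20448 = 0.97203.
⟨E⟩ = Σ EᵢPᵢ = 1.0259 ε.
S/k_B = ln Z + ⟨E⟩/kT = ln(0.97203) + 1.0259/1.89 = -0.028369 + 0.54280 = 0.514.

0.514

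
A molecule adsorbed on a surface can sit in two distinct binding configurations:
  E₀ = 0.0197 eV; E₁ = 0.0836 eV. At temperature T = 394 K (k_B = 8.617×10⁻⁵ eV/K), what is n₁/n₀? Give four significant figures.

0.1523

k_BT = 8.617×10⁻⁵ × 394 K = 0.0339510 eV.
n₁/n₀ = exp[−(E₁−E₀)/kT] = exp(−(0.0639 eV)/(0.0339510 eV)) = exp(-1.88212) = 0.1523.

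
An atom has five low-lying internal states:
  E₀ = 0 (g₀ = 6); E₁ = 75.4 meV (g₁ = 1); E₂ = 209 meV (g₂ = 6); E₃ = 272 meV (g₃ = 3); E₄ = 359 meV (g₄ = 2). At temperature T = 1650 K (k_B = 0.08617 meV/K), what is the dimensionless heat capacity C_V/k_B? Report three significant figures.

k_BT = 0.08617 × 1650 K = 142.18 meV.
Eᵢ/kT = 0, 0.53031, 1.4700, 1.9131, 2.5250.
Z = Σ gᵢe^(−Eᵢ/kT) = 6·e^(−0) + 1·e^(−0.53031) + 6·e^(−1.4700) + 3·e^(−1.9131) + 2·e^(−2.5250) = 6.0000 + 0.58842 + 1.3796 + 0.44287 + 0.16012 = 8.5710.
⟨E⟩ = 59.578 meV, ⟨E²⟩ = 13652 meV².
C_V/k_B = (⟨E²⟩ − ⟨E⟩²)/(kT)² = (13652 − 3549.5)/20215 = 0.500.

0.500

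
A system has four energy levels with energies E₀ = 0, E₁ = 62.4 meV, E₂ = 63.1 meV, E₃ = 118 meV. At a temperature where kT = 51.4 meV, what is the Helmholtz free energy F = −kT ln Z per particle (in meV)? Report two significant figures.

Eᵢ/kT = 0, 1.214, 1.228, 2.296.
Z = Σ e^(−Eᵢ/kT) = e^(−0) + e^(−1.214) + e^(−1.228) + e^(−2.296) = 1.000 + 0.2970 + 0.2929 + 0.1007 = 1.691.
F = −kT ln Z = −51.4 × ln(1.691) = −51.4 × 0.5253 = -27 meV.

-27 meV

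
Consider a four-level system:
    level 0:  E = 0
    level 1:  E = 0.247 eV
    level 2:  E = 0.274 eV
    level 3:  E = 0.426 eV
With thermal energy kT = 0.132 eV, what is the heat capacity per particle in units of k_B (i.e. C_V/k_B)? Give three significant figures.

Eᵢ/kT = 0, 1.8712, 2.0758, 3.2273.
Z = Σ e^(−Eᵢ/kT) = e^(−0) + e^(−1.8712) + e^(−2.0758) + e^(−3.2273) = 1.0000 + 0.15394 + 0.12546 + 0.039664 = 1.3191.
⟨E⟩ = 0.067695 eV, ⟨E²⟩ = 0.019717 eV².
C_V/k_B = (⟨E²⟩ − ⟨E⟩²)/(kT)² = (0.019717 − 0.0045826)/0.017424 = 0.869.

0.869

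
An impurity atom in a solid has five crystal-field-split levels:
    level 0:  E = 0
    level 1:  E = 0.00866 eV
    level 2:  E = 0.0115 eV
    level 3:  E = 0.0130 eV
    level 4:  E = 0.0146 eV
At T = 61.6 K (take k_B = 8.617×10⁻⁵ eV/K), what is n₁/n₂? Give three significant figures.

1.71

k_BT = 8.617×10⁻⁵ × 61.6 K = 0.0053081 eV.
n₁/n₂ = exp[−(E₁−E₂)/kT] = exp(−(-0.00284 eV)/(0.0053081 eV)) = exp(0.53503) = 1.71.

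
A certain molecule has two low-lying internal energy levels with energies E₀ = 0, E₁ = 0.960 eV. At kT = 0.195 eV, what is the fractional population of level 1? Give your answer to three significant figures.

0.00722

Eᵢ/kT = 0, 4.9231.
Z = Σ e^(−Eᵢ/kT) = e^(−0) + e^(−4.9231) = 1.0000 + 0.0072765 = 1.0073.
P₁ = e^(−E₁/kT) / Z = 0.0072765/1.0073 = 0.00722.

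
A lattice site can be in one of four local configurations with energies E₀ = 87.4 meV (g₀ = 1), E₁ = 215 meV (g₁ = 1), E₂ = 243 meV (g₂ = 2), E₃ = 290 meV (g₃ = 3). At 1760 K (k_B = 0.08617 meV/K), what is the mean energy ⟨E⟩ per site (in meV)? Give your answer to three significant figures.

k_BT = 0.08617 × 1760 K = 151.66 meV.
Eᵢ/kT = 0.57629, 1.4176, 1.6023, 1.9122.
Z = Σ gᵢe^(−Eᵢ/kT) = 1·e^(−0.57629) + 1·e^(−1.4176) + 2·e^(−1.6023) + 3·e^(−1.9122) = 0.56198 + 0.24229 + 0.40287 + 0.44326 = 1.6504.
⟨E⟩ = Σ Eᵢ gᵢe^(−Eᵢ/kT) / Z = (87.4·0.56198 + 215·0.24229 + 243·0.40287 + 290·0.44326) / 1.6504 = 199 meV.

199 meV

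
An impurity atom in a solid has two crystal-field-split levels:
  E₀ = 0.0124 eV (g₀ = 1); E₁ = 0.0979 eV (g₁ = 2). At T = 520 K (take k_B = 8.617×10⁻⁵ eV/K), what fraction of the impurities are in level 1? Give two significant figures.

k_BT = 8.617×10⁻⁵ × 520 K = 0.04481 eV.
Eᵢ/kT = 0.2767, 2.185.
Z = Σ gᵢe^(−Eᵢ/kT) = 1·e^(−0.2767) + 2·e^(−2.185) = 0.7583 + 0.2250 = 0.9833.
P₁ = g₁ e^(−E₁/kT) / Z = 0.2250/0.9833 = 0.23.

0.23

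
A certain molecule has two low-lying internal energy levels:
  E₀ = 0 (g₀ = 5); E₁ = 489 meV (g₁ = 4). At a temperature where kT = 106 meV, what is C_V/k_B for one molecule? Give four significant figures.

0.1662

Eᵢ/kT = 0, 4.61321.
Z = Σ gᵢe^(−Eᵢ/kT) = 5·e^(−0) + 4·e^(−4.61321) = 5.00000 + 0.0396797 = 5.03968.
⟨E⟩ = 3.85012 meV, ⟨E²⟩ = 1882.71 meV².
C_V/k_B = (⟨E²⟩ − ⟨E⟩²)/(kT)² = (1882.71 − 14.8234)/11236.0 = 0.1662.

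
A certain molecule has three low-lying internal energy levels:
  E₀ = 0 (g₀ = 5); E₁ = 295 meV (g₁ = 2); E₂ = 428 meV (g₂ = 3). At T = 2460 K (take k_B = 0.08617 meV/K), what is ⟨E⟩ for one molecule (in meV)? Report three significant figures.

k_BT = 0.08617 × 2460 K = 211.98 meV.
Eᵢ/kT = 0, 1.3916, 2.0191.
Z = Σ gᵢe^(−Eᵢ/kT) = 5·e^(−0) + 2·e^(−1.3916) + 3·e^(−2.0191) = 5.0000 + 0.49735 + 0.39832 = 5.8957.
⟨E⟩ = Σ Eᵢ gᵢe^(−Eᵢ/kT) / Z = (0·5.0000 + 295·0.49735 + 428·0.39832) / 5.8957 = 53.8 meV.

53.8 meV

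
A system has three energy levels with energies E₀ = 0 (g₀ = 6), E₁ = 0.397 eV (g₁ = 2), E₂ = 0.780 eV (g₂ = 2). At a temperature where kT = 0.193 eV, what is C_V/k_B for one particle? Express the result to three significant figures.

0.252

Eᵢ/kT = 0, 2.0570, 4.0415.
Z = Σ gᵢe^(−Eᵢ/kT) = 6·e^(−0) + 2·e^(−2.0570) + 2·e^(−4.0415) = 6.0000 + 0.25567 + 0.035142 = 6.2908.
⟨E⟩ = 0.020492 eV, ⟨E²⟩ = 0.0098042 eV².
C_V/k_B = (⟨E²⟩ − ⟨E⟩²)/(kT)² = (0.0098042 − 0.00041992)/0.037249 = 0.252.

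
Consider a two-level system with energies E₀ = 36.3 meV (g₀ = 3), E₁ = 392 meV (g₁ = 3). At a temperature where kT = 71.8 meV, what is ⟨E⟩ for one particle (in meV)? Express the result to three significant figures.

38.8 meV

Eᵢ/kT = 0.50557, 5.4596.
Z = Σ gᵢe^(−Eᵢ/kT) = 3·e^(−0.50557) + 3·e^(−5.4596) = 1.8095 + 0.012766 = 1.8223.
⟨E⟩ = Σ Eᵢ gᵢe^(−Eᵢ/kT) / Z = (36.3·1.8095 + 392·0.012766) / 1.8223 = 38.8 meV.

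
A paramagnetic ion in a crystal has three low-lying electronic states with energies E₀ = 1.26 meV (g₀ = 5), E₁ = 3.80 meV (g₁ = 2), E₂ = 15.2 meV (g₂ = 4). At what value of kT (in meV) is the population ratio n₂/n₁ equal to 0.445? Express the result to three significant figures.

n₂/n₁ = (g₂/g₁) exp[−(E₂−E₁)/kT] = 0.445.
⇒ (E₂−E₁)/kT = ln((4/2)/0.445) = ln(4.4944) = 1.5028.
kT = 11.40 meV / 1.5028 = 7.59 meV.

7.59 meV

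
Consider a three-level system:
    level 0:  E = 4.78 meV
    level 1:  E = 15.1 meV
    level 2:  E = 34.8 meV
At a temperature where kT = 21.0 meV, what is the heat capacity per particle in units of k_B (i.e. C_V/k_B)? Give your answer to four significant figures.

0.2235

Eᵢ/kT = 0.227619, 0.719048, 1.65714.
Z = Σ e^(−Eᵢ/kT) = e^(−0.227619) + e^(−0.719048) + e^(−1.65714) = 0.796428 + 0.487216 + 0.190684 = 1.47433.
⟨E⟩ = 12.0731 meV, ⟨E²⟩ = 244.323 meV².
C_V/k_B = (⟨E²⟩ − ⟨E⟩²)/(kT)² = (244.323 − 145.760)/441.000 = 0.2235.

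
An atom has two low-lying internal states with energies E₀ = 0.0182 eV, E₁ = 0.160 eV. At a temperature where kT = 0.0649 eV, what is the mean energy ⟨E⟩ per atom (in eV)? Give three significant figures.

0.0325 eV

Eᵢ/kT = 0.28043, 2.4653.
Z = Σ e^(−Eᵢ/kT) = e^(−0.28043) + e^(−2.4653) = 0.75546 + 0.084983 = 0.84044.
⟨E⟩ = Σ Eᵢ e^(−Eᵢ/kT) / Z = (0.0182·0.75546 + 0.160·0.084983) / 0.84044 = 0.0325 eV.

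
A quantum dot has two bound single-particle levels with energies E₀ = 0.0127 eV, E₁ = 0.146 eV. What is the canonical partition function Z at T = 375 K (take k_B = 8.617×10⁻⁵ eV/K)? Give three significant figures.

Z = 0.686

k_BT = 8.617×10⁻⁵ × 375 K = 0.032314 eV.
Eᵢ/kT = 0.39302, 4.5182.
Z = Σ e^(−Eᵢ/kT) = e^(−0.39302) + e^(−4.5182) = 0.67502 + 0.010909 = 0.68593.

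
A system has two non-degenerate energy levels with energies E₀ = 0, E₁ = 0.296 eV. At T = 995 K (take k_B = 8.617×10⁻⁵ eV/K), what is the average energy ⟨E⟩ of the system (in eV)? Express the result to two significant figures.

k_BT = 8.617×10⁻⁵ × 995 K = 0.08574 eV.
Eᵢ/kT = 0, 3.452.
Z = Σ e^(−Eᵢ/kT) = e^(−0) + e^(−3.452) = 1.000 + 0.03168 = 1.032.
⟨E⟩ = Σ Eᵢ e^(−Eᵢ/kT) / Z = (0·1.000 + 0.296·0.03168) / 1.032 = 0.0091 eV.

0.0091 eV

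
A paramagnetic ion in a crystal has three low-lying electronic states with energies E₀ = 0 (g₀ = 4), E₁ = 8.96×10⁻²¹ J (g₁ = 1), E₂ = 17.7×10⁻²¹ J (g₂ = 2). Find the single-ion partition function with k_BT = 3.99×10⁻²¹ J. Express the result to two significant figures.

Z = 4.1

Eᵢ/kT = 0, 2.246, 4.436.
Z = Σ gᵢe^(−Eᵢ/kT) = 4·e^(−0) + 1·e^(−2.246) + 2·e^(−4.436) = 4.000 + 0.1058 + 0.02369 = 4.129.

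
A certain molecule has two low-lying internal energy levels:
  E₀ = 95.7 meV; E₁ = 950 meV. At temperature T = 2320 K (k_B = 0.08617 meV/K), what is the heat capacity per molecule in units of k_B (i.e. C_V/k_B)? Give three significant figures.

k_BT = 0.08617 × 2320 K = 199.91 meV.
Eᵢ/kT = 0.47872, 4.7521.
Z = Σ e^(−Eᵢ/kT) = e^(−0.47872) + e^(−4.7521) = 0.61958 + 0.0086335 = 0.62821.
⟨E⟩ = 107.44 meV, ⟨E²⟩ = 21436 meV².
C_V/k_B = (⟨E²⟩ − ⟨E⟩²)/(kT)² = (21436 − 11543)/39964 = 0.248.

0.248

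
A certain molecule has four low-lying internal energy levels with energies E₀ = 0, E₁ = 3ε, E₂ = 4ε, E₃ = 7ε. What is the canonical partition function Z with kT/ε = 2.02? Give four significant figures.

Eᵢ/kT = 0, 1.48515, 1.98020, 3.46535.
Z = Σ e^(−Eᵢ/kT) = e^(−0) + e^(−1.48515) + e^(−1.98020) + e^(−3.46535) = 1.00000 + 0.226468 + 0.138042 + 0.0312621 = 1.39577.

Z = 1.396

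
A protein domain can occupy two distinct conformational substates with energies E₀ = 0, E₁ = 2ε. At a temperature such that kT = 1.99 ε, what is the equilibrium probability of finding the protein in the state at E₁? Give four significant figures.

Eᵢ/kT = 0, 1.00503.
Z = Σ e^(−Eᵢ/kT) = e^(−0) + e^(−1.00503) = 1.00000 + 0.366034 = 1.36603.
P₁ = e^(−E₁/kT) / Z = 0.366034/1.36603 = 0.2680.

0.2680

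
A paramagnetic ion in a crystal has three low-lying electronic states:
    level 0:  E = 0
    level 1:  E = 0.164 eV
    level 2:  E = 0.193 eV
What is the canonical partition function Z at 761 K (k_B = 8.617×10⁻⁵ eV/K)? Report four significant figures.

Z = 1.135

k_BT = 8.617×10⁻⁵ × 761 K = 0.0655754 eV.
Eᵢ/kT = 0, 2.50094, 2.94318.
Z = Σ e^(−Eᵢ/kT) = e^(−0) + e^(−2.50094) + e^(−2.94318) = 1.00000 + 0.0820079 + 0.0526979 = 1.13471.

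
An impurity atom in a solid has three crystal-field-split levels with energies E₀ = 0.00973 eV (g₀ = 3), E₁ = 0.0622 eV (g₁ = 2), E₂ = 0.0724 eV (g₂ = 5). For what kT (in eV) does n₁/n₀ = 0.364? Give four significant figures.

n₁/n₀ = (g₁/g₀) exp[−(E₁−E₀)/kT] = 0.364.
⇒ (E₁−E₀)/kT = ln((2/3)/0.364) = ln(1.83150) = 0.605135.
kT = 0.05247 eV / 0.605135 = 0.08671 eV.

0.08671 eV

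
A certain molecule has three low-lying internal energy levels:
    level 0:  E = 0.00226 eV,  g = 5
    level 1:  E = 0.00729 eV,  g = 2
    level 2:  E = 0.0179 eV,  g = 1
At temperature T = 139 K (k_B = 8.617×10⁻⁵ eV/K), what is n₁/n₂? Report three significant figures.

k_BT = 8.617×10⁻⁵ × 139 K = 0.011978 eV.
n₁/n₂ = (g₁/g₂) exp[−(E₁−E₂)/kT] = (2/1) × exp(−(-0.01061 eV)/(0.011978 eV)) = (2/1) × exp(0.88579) = 4.85.

4.85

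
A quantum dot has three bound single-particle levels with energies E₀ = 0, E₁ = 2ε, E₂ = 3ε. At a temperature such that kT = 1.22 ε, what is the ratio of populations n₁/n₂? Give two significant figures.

2.3

n₁/n₂ = exp[−(E₁−E₂)/kT] = exp(−(-1ε)/(1.22ε)) = exp(0.8197) = 2.3.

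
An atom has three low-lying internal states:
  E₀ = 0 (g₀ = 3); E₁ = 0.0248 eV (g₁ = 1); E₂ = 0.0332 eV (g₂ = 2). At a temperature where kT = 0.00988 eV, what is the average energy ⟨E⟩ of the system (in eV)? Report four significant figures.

Eᵢ/kT = 0, 2.51012, 3.36032.
Z = Σ gᵢe^(−Eᵢ/kT) = 3·e^(−0) + 1·e^(−2.51012) + 2·e^(−3.36032) = 3.00000 + 0.0812585 + 0.0694483 = 3.15071.
⟨E⟩ = Σ Eᵢ gᵢe^(−Eᵢ/kT) / Z = (0·3.00000 + 0.0248·0.0812585 + 0.0332·0.0694483) / 3.15071 = 0.001371 eV.

0.001371 eV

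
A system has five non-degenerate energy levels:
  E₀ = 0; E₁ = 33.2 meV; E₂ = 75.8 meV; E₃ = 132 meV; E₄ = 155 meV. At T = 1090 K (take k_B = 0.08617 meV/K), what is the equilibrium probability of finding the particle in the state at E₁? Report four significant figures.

k_BT = 0.08617 × 1090 K = 93.9253 meV.
Eᵢ/kT = 0, 0.353472, 0.807024, 1.40537, 1.65025.
Z = Σ e^(−Eᵢ/kT) = e^(−0) + e^(−0.353472) + e^(−0.807024) + e^(−1.40537) + e^(−1.65025) = 1.00000 + 0.702246 + 0.446184 + 0.245276 + 0.192002 = 2.58571.
P₁ = e^(−E₁/kT) / Z = 0.702246/2.58571 = 0.2716.

0.2716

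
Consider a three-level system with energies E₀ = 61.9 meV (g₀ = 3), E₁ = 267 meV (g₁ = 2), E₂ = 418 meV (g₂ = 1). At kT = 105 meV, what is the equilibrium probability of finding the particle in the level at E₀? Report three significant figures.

0.904

Eᵢ/kT = 0.58952, 2.5429, 3.9810.
Z = Σ gᵢe^(−Eᵢ/kT) = 3·e^(−0.58952) + 2·e^(−2.5429) + 1·e^(−3.9810) = 1.6638 + 0.15728 + 0.018667 = 1.8397.
P₀ = g₀ e^(−E₀/kT) / Z = 1.6638/1.8397 = 0.904.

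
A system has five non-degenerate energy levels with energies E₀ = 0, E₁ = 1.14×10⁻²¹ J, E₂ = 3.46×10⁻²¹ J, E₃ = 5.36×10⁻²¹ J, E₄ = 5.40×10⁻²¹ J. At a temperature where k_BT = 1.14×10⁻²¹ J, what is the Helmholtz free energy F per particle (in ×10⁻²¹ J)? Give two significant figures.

-0.41 ×10⁻²¹ J

Eᵢ/kT = 0, 1.000, 3.035, 4.702, 4.737.
Z = Σ e^(−Eᵢ/kT) = e^(−0) + e^(−1.000) + e^(−3.035) + e^(−4.702) + e^(−4.737) = 1.000 + 0.3679 + 0.04807 + 0.009077 + 0.008765 = 1.434.
F = −kT ln Z = −1.14 × ln(1.434) = −1.14 × 0.3605 = -0.41 ×10⁻²¹ J.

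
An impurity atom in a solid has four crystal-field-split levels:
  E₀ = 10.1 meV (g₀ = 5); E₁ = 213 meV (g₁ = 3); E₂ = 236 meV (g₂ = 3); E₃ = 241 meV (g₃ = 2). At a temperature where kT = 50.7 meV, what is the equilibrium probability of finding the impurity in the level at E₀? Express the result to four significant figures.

0.9783

Eᵢ/kT = 0.199211, 4.20118, 4.65483, 4.75345.
Z = Σ gᵢe^(−Eᵢ/kT) = 5·e^(−0.199211) + 3·e^(−4.20118) + 3·e^(−4.65483) + 2·e^(−4.75345) = 4.09688 + 0.0449337 + 0.0285466 + 0.0172438 = 4.18760.
P₀ = g₀ e^(−E₀/kT) / Z = 4.09688/4.18760 = 0.9783.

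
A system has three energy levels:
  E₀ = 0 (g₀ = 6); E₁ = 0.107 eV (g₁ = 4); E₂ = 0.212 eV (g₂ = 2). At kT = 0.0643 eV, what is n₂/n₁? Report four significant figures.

n₂/n₁ = (g₂/g₁) exp[−(E₂−E₁)/kT] = (2/4) × exp(−(0.105 eV)/(0.0643 eV)) = (2/4) × exp(-1.63297) = 0.09767.

0.09767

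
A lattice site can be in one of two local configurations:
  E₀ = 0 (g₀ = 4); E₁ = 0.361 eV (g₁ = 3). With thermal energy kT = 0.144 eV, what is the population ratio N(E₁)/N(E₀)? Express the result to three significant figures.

n₁/n₀ = (g₁/g₀) exp[−(E₁−E₀)/kT] = (3/4) × exp(−(0.361 eV)/(0.144 eV)) = (3/4) × exp(-2.5069) = 0.0611.

0.0611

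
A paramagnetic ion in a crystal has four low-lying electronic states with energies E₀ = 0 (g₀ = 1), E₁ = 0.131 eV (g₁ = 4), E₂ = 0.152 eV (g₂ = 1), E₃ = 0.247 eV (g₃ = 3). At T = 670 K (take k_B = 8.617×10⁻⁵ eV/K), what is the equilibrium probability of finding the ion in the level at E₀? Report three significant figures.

0.655

k_BT = 8.617×10⁻⁵ × 670 K = 0.057734 eV.
Eᵢ/kT = 0, 2.2690, 2.6328, 4.2782.
Z = Σ gᵢe^(−Eᵢ/kT) = 1·e^(−0) + 4·e^(−2.2690) + 1·e^(−2.6328) + 3·e^(−4.2782) = 1.0000 + 0.41366 + 0.071877 + 0.041603 = 1.5271.
P₀ = g₀ e^(−E₀/kT) / Z = 1.0000/1.5271 = 0.655.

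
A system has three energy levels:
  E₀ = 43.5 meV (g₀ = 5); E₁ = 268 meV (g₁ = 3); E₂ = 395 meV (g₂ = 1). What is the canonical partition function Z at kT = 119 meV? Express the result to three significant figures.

Z = 3.82

Eᵢ/kT = 0.36555, 2.2521, 3.3193.
Z = Σ gᵢe^(−Eᵢ/kT) = 5·e^(−0.36555) + 3·e^(−2.2521) + 1·e^(−3.3193) = 3.4691 + 0.31553 + 0.036178 = 3.8208.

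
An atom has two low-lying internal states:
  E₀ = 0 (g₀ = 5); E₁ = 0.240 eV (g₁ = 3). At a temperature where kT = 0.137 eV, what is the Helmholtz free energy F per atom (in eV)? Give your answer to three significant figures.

Eᵢ/kT = 0, 1.7518.
Z = Σ gᵢe^(−Eᵢ/kT) = 5·e^(−0) + 3·e^(−1.7518) = 5.0000 + 0.52038 = 5.5204.
F = −kT ln Z = −0.137 × ln(5.5204) = −0.137 × 1.7085 = -0.234 eV.

-0.234 eV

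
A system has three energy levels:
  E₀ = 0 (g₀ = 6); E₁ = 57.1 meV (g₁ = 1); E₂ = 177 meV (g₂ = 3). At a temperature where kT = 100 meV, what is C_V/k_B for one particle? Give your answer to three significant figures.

Eᵢ/kT = 0, 0.57100, 1.7700.
Z = Σ gᵢe^(−Eᵢ/kT) = 6·e^(−0) + 1·e^(−0.57100) + 3·e^(−1.7700) = 6.0000 + 0.56496 + 0.51100 = 7.0760.
⟨E⟩ = 17.341 meV, ⟨E²⟩ = 2522.8 meV².
C_V/k_B = (⟨E²⟩ − ⟨E⟩²)/(kT)² = (2522.8 − 300.71)/10000 = 0.222.

0.222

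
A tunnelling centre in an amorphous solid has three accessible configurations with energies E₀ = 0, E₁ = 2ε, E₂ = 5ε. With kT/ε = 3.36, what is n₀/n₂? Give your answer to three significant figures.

n₀/n₂ = exp[−(E₀−E₂)/kT] = exp(−(-5ε)/(3.36ε)) = exp(1.4881) = 4.43.

4.43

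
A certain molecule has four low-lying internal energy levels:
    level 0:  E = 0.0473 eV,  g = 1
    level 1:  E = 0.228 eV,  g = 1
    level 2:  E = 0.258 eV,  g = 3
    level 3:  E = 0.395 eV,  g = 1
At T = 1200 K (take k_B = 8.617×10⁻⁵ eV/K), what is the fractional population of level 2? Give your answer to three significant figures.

0.244

k_BT = 8.617×10⁻⁵ × 1200 K = 0.10340 eV.
Eᵢ/kT = 0.45745, 2.2050, 2.4952, 3.8201.
Z = Σ gᵢe^(−Eᵢ/kT) = 1·e^(−0.45745) + 1·e^(−2.2050) + 3·e^(−2.4952) + 1·e^(−3.8201) = 0.63290 + 0.11025 + 0.24744 + 0.021926 = 1.0125.
P₂ = g₂ e^(−E₂/kT) / Z = 0.24744/1.0125 = 0.244.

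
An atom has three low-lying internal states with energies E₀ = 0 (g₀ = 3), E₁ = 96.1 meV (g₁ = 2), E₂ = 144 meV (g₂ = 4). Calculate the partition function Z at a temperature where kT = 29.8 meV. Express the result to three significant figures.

Z = 3.11

Eᵢ/kT = 0, 3.2248, 4.8322.
Z = Σ gᵢe^(−Eᵢ/kT) = 3·e^(−0) + 2·e^(−3.2248) + 4·e^(−4.8322) = 3.0000 + 0.079527 + 0.031876 = 3.1114.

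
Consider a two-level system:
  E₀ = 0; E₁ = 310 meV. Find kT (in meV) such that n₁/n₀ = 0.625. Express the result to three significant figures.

n₁/n₀ = exp[−(E₁−E₀)/kT] = 0.625.
⇒ (E₁−E₀)/kT = ln(1/0.625) = ln(1.6000) = 0.47000.
kT = 310 meV / 0.47000 = 660 meV.

660 meV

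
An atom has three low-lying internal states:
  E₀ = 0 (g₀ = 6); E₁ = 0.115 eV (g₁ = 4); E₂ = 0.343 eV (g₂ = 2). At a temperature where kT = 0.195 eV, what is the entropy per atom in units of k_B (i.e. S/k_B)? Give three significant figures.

2.37

Eᵢ/kT = 0, 0.58974, 1.7590.
Z = Σ gᵢe^(−Eᵢ/kT) = 6·e^(−0) + 4·e^(−0.58974) + 2·e^(−1.7590) = 6.0000 + 2.2179 + 0.34443 = 8.5623.
⟨E⟩ = Σ EᵢPᵢ = 0.043586 eV.
S/k_B = ln Z + ⟨E⟩/kT = ln(8.5623) + 0.043586/0.195 = 2.1474 + 0.22352 = 2.37.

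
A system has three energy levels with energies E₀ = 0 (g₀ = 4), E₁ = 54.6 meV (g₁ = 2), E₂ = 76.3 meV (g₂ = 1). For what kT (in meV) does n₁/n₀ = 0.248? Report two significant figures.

n₁/n₀ = (g₁/g₀) exp[−(E₁−E₀)/kT] = 0.248.
⇒ (E₁−E₀)/kT = ln((2/4)/0.248) = ln(2.016) = 0.7011.
kT = 54.6 meV / 0.7011 = 78 meV.

78 meV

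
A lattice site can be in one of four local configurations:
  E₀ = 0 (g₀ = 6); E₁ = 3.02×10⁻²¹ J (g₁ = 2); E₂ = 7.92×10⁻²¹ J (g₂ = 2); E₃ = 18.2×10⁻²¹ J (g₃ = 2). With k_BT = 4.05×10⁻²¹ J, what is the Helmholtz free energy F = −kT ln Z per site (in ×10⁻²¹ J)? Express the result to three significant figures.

-8.03 ×10⁻²¹ J

Eᵢ/kT = 0, 0.74568, 1.9556, 4.4938.
Z = Σ gᵢe^(−Eᵢ/kT) = 6·e^(−0) + 2·e^(−0.74568) + 2·e^(−1.9556) + 2·e^(−4.4938) = 6.0000 + 0.94882 + 0.28296 + 0.022356 = 7.2541.
F = −kT ln Z = −4.05 × ln(7.2541) = −4.05 × 1.9816 = -8.03 ×10⁻²¹ J.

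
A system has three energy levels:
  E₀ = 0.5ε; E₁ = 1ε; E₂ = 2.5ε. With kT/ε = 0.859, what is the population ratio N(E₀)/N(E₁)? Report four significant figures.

n₀/n₁ = exp[−(E₀−E₁)/kT] = exp(−(-0.5ε)/(0.859ε)) = exp(0.582072) = 1.790.

1.790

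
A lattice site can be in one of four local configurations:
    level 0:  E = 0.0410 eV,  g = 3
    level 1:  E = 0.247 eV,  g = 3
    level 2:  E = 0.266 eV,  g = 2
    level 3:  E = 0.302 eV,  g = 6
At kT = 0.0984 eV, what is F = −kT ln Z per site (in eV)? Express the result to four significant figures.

Eᵢ/kT = 0.416667, 2.51016, 2.70325, 3.06911.
Z = Σ gᵢe^(−Eᵢ/kT) = 3·e^(−0.416667) + 3·e^(−2.51016) + 2·e^(−2.70325) + 6·e^(−3.06911) = 1.97772 + 0.243766 + 0.133975 + 0.278775 = 2.63424.
F = −kT ln Z = −0.0984 × ln(2.63424) = −0.0984 × 0.968595 = -0.09531 eV.

-0.09531 eV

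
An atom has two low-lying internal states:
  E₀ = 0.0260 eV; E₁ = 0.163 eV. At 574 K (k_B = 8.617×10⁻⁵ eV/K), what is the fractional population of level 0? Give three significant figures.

0.941

k_BT = 8.617×10⁻⁵ × 574 K = 0.049462 eV.
Eᵢ/kT = 0.52566, 3.2955.
Z = Σ e^(−Eᵢ/kT) = e^(−0.52566) + e^(−3.2955) = 0.59117 + 0.037050 = 0.62822.
P₀ = e^(−E₀/kT) / Z = 0.59117/0.62822 = 0.941.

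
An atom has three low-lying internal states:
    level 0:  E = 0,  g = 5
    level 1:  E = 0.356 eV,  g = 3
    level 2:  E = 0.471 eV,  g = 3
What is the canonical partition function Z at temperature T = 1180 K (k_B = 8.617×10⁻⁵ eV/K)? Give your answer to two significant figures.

Z = 5.1

k_BT = 8.617×10⁻⁵ × 1180 K = 0.1017 eV.
Eᵢ/kT = 0, 3.500, 4.631.
Z = Σ gᵢe^(−Eᵢ/kT) = 5·e^(−0) + 3·e^(−3.500) + 3·e^(−4.631) = 5.000 + 0.09059 + 0.02924 = 5.120.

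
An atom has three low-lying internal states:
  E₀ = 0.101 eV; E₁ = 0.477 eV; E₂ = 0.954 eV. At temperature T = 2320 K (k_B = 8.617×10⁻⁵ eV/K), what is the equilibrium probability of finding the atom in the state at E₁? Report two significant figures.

0.13

k_BT = 8.617×10⁻⁵ × 2320 K = 0.1999 eV.
Eᵢ/kT = 0.5053, 2.386, 4.772.
Z = Σ e^(−Eᵢ/kT) = e^(−0.5053) + e^(−2.386) + e^(−4.772) = 0.6033 + 0.09200 + 0.008463 = 0.7038.
P₁ = e^(−E₁/kT) / Z = 0.09200/0.7038 = 0.13.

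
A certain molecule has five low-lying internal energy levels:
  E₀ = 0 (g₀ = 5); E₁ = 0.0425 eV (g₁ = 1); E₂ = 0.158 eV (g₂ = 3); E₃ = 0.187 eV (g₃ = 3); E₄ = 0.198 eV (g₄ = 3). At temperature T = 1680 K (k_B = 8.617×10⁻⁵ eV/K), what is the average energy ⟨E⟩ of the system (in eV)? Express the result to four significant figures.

0.05950 eV

k_BT = 8.617×10⁻⁵ × 1680 K = 0.144766 eV.
Eᵢ/kT = 0, 0.293577, 1.09142, 1.29174, 1.36772.
Z = Σ gᵢe^(−Eᵢ/kT) = 5·e^(−0) + 1·e^(−0.293577) + 3·e^(−1.09142) + 3·e^(−1.29174) + 3·e^(−1.36772) = 5.00000 + 0.745592 + 1.00722 + 0.824377 + 0.764061 = 8.34125.
⟨E⟩ = Σ Eᵢ gᵢe^(−Eᵢ/kT) / Z = (0·5.00000 + 0.0425·0.745592 + 0.158·1.00722 + 0.187·0.824377 + 0.198·0.764061) / 8.34125 = 0.05950 eV.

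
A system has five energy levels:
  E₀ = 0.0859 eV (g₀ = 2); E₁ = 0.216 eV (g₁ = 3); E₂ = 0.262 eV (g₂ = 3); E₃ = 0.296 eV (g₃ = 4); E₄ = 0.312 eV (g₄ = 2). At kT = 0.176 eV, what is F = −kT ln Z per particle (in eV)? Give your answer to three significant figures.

Eᵢ/kT = 0.48807, 1.2273, 1.4886, 1.6818, 1.7727.
Z = Σ gᵢe^(−Eᵢ/kT) = 2·e^(−0.48807) + 3·e^(−1.2273) + 3·e^(−1.4886) + 4·e^(−1.6818) + 2·e^(−1.7727) = 1.2276 + 0.87925 + 0.67707 + 0.74416 + 0.33975 = 3.8678.
F = −kT ln Z = −0.176 × ln(3.8678) = −0.176 × 1.3527 = -0.238 eV.

-0.238 eV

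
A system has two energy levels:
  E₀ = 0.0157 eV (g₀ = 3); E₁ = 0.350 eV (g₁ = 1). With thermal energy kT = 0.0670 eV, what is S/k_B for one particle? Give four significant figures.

1.112

Eᵢ/kT = 0.234328, 5.22388.
Z = Σ gᵢe^(−Eᵢ/kT) = 3·e^(−0.234328) + 1·e^(−5.22388) = 2.37331 + 0.00538639 = 2.37870.
⟨E⟩ = Σ EᵢPᵢ = 0.0164570 eV.
S/k_B = ln Z + ⟨E⟩/kT = ln(2.37870) + 0.0164570/0.0670 = 0.866554 + 0.245627 = 1.112.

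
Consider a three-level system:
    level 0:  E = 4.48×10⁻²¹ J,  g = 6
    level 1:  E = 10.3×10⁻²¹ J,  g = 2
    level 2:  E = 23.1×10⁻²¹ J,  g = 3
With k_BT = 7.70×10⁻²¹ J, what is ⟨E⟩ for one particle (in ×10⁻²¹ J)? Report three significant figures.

5.93 ×10⁻²¹ J

Eᵢ/kT = 0.58182, 1.3377, 3.0000.
Z = Σ gᵢe^(−Eᵢ/kT) = 6·e^(−0.58182) + 2·e^(−1.3377) + 3·e^(−3.0000) = 3.3533 + 0.52490 + 0.14936 = 4.0276.
⟨E⟩ = Σ Eᵢ gᵢe^(−Eᵢ/kT) / Z = (4.48·3.3533 + 10.3·0.52490 + 23.1·0.14936) / 4.0276 = 5.93 ×10⁻²¹ J.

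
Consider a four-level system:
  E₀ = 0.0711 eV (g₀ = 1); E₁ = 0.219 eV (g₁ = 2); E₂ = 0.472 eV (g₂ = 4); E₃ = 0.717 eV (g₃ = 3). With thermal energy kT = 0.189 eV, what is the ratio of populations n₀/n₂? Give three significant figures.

2.09

n₀/n₂ = (g₀/g₂) exp[−(E₀−E₂)/kT] = (1/4) × exp(−(-0.4009 eV)/(0.189 eV)) = (1/4) × exp(2.1212) = 2.09.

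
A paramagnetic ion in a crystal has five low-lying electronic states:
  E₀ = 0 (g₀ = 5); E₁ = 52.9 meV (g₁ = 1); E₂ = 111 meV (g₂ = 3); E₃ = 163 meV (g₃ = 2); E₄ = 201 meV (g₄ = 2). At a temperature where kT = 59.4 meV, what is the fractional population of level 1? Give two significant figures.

0.068

Eᵢ/kT = 0, 0.8906, 1.869, 2.744, 3.384.
Z = Σ gᵢe^(−Eᵢ/kT) = 5·e^(−0) + 1·e^(−0.8906) + 3·e^(−1.869) + 2·e^(−2.744) + 2·e^(−3.384) = 5.000 + 0.4104 + 0.4628 + 0.1286 + 0.06782 = 6.070.
P₁ = g₁ e^(−E₁/kT) / Z = 0.4104/6.070 = 0.068.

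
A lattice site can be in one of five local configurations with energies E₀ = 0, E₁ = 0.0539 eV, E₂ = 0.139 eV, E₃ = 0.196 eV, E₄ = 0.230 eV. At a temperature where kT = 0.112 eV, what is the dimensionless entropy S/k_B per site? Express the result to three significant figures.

Eᵢ/kT = 0, 0.48125, 1.2411, 1.7500, 2.0536.
Z = Σ e^(−Eᵢ/kT) = e^(−0) + e^(−0.48125) + e^(−1.2411) + e^(−1.7500) + e^(−2.0536) = 1.0000 + 0.61801 + 0.28907 + 0.17377 + 0.12827 = 2.2091.
⟨E⟩ = Σ EᵢPᵢ = 0.062040 eV.
S/k_B = ln Z + ⟨E⟩/kT = ln(2.2091) + 0.062040/0.112 = 0.79259 + 0.55393 = 1.35.

1.35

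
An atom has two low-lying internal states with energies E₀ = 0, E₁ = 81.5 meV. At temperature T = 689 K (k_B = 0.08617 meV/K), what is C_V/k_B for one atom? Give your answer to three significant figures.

0.304

k_BT = 0.08617 × 689 K = 59.371 meV.
Eᵢ/kT = 0, 1.3727.
Z = Σ e^(−Eᵢ/kT) = e^(−0) + e^(−1.3727) = 1.0000 + 0.25342 = 1.2534.
⟨E⟩ = 16.478 meV, ⟨E²⟩ = 1343.0 meV².
C_V/k_B = (⟨E²⟩ − ⟨E⟩²)/(kT)² = (1343.0 − 271.52)/3524.9 = 0.304.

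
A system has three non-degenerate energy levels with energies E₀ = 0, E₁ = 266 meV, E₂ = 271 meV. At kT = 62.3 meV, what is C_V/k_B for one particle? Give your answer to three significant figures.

Eᵢ/kT = 0, 4.2697, 4.3499.
Z = Σ e^(−Eᵢ/kT) = e^(−0) + e^(−4.2697) + e^(−4.3499) = 1.0000 + 0.013986 + 0.012908 = 1.0269.
⟨E⟩ = 7.0293 meV, ⟨E²⟩ = 1886.8 meV².
C_V/k_B = (⟨E²⟩ − ⟨E⟩²)/(kT)² = (1886.8 − 49.411)/3881.3 = 0.473.

0.473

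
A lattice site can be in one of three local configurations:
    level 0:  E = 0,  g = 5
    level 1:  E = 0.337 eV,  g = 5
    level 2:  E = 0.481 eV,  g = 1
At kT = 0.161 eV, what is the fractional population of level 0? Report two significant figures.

Eᵢ/kT = 0, 2.093, 2.988.
Z = Σ gᵢe^(−Eᵢ/kT) = 5·e^(−0) + 5·e^(−2.093) + 1·e^(−2.988) = 5.000 + 0.6166 + 0.05039 = 5.667.
P₀ = g₀ e^(−E₀/kT) / Z = 5.000/5.667 = 0.88.

0.88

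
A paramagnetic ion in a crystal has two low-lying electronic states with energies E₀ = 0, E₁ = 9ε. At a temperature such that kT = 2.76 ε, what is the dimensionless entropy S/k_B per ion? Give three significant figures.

0.158

Eᵢ/kT = 0, 3.2609.
Z = Σ e^(−Eᵢ/kT) = e^(−0) + e^(−3.2609) = 1.0000 + 0.038354 = 1.0384.
⟨E⟩ = Σ EᵢPᵢ = 0.33242 ε.
S/k_B = ln Z + ⟨E⟩/kT = ln(1.0384) + 0.33242/2.76 = 0.037681 + 0.12044 = 0.158.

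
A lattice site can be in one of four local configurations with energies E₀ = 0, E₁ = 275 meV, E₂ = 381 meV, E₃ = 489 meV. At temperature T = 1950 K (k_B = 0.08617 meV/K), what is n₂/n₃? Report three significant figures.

k_BT = 0.08617 × 1950 K = 168.03 meV.
n₂/n₃ = exp[−(E₂−E₃)/kT] = exp(−(-108 meV)/(168.03 meV)) = exp(0.64274) = 1.90.

1.90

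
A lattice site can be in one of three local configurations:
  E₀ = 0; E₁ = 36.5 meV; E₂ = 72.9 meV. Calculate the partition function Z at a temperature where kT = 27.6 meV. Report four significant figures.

Eᵢ/kT = 0, 1.32246, 2.64130.
Z = Σ e^(−Eᵢ/kT) = e^(−0) + e^(−1.32246) + e^(−2.64130) = 1.00000 + 0.266479 + 0.0712686 = 1.33775.

Z = 1.338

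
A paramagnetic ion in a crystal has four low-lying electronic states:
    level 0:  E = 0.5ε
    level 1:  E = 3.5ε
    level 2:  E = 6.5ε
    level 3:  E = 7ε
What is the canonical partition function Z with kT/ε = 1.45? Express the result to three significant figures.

Z = 0.817

Eᵢ/kT = 0.34483, 2.4138, 4.4828, 4.8276.
Z = Σ e^(−Eᵢ/kT) = e^(−0.34483) + e^(−2.4138) + e^(−4.4828) + e^(−4.8276) = 0.70834 + 0.089475 + 0.011302 + 0.0080057 = 0.81712.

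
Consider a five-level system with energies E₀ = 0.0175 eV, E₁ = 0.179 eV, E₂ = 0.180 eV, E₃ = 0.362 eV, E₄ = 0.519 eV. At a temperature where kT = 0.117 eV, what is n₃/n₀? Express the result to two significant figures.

0.053

n₃/n₀ = exp[−(E₃−E₀)/kT] = exp(−(0.3445 eV)/(0.117 eV)) = exp(-2.944) = 0.053.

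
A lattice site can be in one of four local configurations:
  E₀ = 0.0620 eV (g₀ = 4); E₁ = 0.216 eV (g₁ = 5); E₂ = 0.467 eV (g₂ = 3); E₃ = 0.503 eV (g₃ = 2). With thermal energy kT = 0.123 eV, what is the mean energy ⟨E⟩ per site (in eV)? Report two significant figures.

Eᵢ/kT = 0.5041, 1.756, 3.797, 4.089.
Z = Σ gᵢe^(−Eᵢ/kT) = 4·e^(−0.5041) + 5·e^(−1.756) + 3·e^(−3.797) + 2·e^(−4.089) = 2.416 + 0.8637 + 0.06731 + 0.03351 = 3.381.
⟨E⟩ = Σ Eᵢ gᵢe^(−Eᵢ/kT) / Z = (0.0620·2.416 + 0.216·0.8637 + 0.467·0.06731 + 0.503·0.03351) / 3.381 = 0.11 eV.

0.11 eV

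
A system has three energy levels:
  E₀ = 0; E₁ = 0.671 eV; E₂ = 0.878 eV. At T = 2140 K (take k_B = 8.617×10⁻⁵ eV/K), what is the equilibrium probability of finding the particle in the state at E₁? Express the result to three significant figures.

0.0254

k_BT = 8.617×10⁻⁵ × 2140 K = 0.18440 eV.
Eᵢ/kT = 0, 3.6388, 4.7614.
Z = Σ e^(−Eᵢ/kT) = e^(−0) + e^(−3.6388) + e^(−4.7614) = 1.0000 + 0.026284 + 0.0085536 = 1.0348.
P₁ = e^(−E₁/kT) / Z = 0.026284/1.0348 = 0.0254.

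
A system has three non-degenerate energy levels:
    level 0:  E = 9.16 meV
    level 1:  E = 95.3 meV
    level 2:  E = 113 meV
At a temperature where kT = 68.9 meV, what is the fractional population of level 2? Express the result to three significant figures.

Eᵢ/kT = 0.13295, 1.3832, 1.6401.
Z = Σ e^(−Eᵢ/kT) = e^(−0.13295) + e^(−1.3832) + e^(−1.6401) = 0.87551 + 0.25077 + 0.19396 = 1.3202.
P₂ = e^(−E₂/kT) / Z = 0.19396/1.3202 = 0.147.

0.147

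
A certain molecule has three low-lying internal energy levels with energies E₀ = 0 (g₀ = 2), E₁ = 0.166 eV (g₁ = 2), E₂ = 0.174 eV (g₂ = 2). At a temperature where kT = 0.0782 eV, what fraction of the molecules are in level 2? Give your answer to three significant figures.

0.0880

Eᵢ/kT = 0, 2.1228, 2.2251.
Z = Σ gᵢe^(−Eᵢ/kT) = 2·e^(−0) + 2·e^(−2.1228) + 2·e^(−2.2251) = 2.0000 + 0.23939 + 0.21611 = 2.4555.
P₂ = g₂ e^(−E₂/kT) / Z = 0.21611/2.4555 = 0.0880.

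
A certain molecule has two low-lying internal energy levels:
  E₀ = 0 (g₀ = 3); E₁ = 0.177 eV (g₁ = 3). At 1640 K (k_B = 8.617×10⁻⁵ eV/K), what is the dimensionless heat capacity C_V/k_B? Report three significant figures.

0.271

k_BT = 8.617×10⁻⁵ × 1640 K = 0.14132 eV.
Eᵢ/kT = 0, 1.2525.
Z = Σ gᵢe^(−Eᵢ/kT) = 3·e^(−0) + 3·e^(−1.2525) = 3.0000 + 0.85737 = 3.8574.
⟨E⟩ = 0.039341 eV, ⟨E²⟩ = 0.0069634 eV².
C_V/k_B = (⟨E²⟩ − ⟨E⟩²)/(kT)² = (0.0069634 − 0.0015477)/0.019971 = 0.271.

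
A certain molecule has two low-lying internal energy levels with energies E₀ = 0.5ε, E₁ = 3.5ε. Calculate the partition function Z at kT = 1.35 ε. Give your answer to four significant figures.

Eᵢ/kT = 0.370370, 2.59259.
Z = Σ e^(−Eᵢ/kT) = e^(−0.370370) + e^(−2.59259) = 0.690479 + 0.0748260 = 0.765305.

Z = 0.7653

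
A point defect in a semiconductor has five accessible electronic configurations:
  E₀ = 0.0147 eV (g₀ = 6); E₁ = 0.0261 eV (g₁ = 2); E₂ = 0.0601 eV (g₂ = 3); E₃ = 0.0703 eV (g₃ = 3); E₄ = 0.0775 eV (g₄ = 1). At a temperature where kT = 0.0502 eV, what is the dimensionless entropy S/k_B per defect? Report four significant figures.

2.600

Eᵢ/kT = 0.292829, 0.519920, 1.19721, 1.40040, 1.54382.
Z = Σ gᵢe^(−Eᵢ/kT) = 6·e^(−0.292829) + 2·e^(−0.519920) + 3·e^(−1.19721) + 3·e^(−1.40040) + 1·e^(−1.54382) = 4.47690 + 1.18914 + 0.906107 + 0.739495 + 0.213564 = 7.52521.
⟨E⟩ = Σ EᵢPᵢ = 0.0292140 eV.
S/k_B = ln Z + ⟨E⟩/kT = ln(7.52521) + 0.0292140/0.0502 = 2.01826 + 0.581952 = 2.600.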